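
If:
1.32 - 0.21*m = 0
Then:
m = 6.29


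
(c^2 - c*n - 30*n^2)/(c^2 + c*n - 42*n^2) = (c + 5*n)/(c + 7*n)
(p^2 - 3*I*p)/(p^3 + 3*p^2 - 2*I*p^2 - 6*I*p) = (p - 3*I)/(p^2 + p*(3 - 2*I) - 6*I)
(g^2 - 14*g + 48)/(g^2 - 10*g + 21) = (g^2 - 14*g + 48)/(g^2 - 10*g + 21)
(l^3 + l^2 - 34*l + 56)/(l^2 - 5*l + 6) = (l^2 + 3*l - 28)/(l - 3)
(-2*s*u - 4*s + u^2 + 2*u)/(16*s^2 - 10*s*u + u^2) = (-u - 2)/(8*s - u)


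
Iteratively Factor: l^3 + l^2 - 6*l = (l)*(l^2 + l - 6) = l*(l + 3)*(l - 2)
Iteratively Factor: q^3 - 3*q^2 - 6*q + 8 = (q - 4)*(q^2 + q - 2) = (q - 4)*(q + 2)*(q - 1)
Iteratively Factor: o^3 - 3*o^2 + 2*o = (o)*(o^2 - 3*o + 2) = o*(o - 1)*(o - 2)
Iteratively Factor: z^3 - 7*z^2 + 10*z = (z)*(z^2 - 7*z + 10) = z*(z - 2)*(z - 5)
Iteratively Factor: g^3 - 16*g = (g + 4)*(g^2 - 4*g) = g*(g + 4)*(g - 4)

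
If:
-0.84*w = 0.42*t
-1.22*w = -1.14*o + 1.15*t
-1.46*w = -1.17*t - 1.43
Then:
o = -0.36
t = -0.75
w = 0.38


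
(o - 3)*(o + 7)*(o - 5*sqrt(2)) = o^3 - 5*sqrt(2)*o^2 + 4*o^2 - 20*sqrt(2)*o - 21*o + 105*sqrt(2)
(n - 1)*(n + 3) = n^2 + 2*n - 3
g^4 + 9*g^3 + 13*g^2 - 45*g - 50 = (g - 2)*(g + 1)*(g + 5)^2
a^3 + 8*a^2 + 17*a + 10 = (a + 1)*(a + 2)*(a + 5)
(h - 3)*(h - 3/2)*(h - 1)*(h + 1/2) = h^4 - 5*h^3 + 25*h^2/4 - 9/4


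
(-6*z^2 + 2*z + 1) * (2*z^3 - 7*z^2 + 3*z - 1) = -12*z^5 + 46*z^4 - 30*z^3 + 5*z^2 + z - 1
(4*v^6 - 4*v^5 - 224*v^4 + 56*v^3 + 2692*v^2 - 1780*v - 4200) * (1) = 4*v^6 - 4*v^5 - 224*v^4 + 56*v^3 + 2692*v^2 - 1780*v - 4200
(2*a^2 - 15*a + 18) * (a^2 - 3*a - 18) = 2*a^4 - 21*a^3 + 27*a^2 + 216*a - 324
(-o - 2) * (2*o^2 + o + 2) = -2*o^3 - 5*o^2 - 4*o - 4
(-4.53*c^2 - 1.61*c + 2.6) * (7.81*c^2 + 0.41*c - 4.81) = -35.3793*c^4 - 14.4314*c^3 + 41.4352*c^2 + 8.8101*c - 12.506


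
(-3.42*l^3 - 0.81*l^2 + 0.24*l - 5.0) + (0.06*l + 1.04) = -3.42*l^3 - 0.81*l^2 + 0.3*l - 3.96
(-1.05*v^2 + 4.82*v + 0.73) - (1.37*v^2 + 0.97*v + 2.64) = -2.42*v^2 + 3.85*v - 1.91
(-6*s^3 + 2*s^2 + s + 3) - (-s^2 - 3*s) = -6*s^3 + 3*s^2 + 4*s + 3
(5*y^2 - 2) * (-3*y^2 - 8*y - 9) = -15*y^4 - 40*y^3 - 39*y^2 + 16*y + 18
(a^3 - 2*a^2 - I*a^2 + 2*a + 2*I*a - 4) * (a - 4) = a^4 - 6*a^3 - I*a^3 + 10*a^2 + 6*I*a^2 - 12*a - 8*I*a + 16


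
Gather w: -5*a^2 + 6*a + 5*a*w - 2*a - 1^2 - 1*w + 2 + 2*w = -5*a^2 + 4*a + w*(5*a + 1) + 1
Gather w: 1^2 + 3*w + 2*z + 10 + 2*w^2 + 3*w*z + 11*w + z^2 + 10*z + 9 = 2*w^2 + w*(3*z + 14) + z^2 + 12*z + 20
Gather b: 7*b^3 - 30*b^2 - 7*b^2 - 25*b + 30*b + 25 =7*b^3 - 37*b^2 + 5*b + 25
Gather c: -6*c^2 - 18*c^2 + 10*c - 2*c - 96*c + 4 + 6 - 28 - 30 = -24*c^2 - 88*c - 48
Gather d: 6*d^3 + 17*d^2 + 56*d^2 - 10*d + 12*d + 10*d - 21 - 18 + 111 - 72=6*d^3 + 73*d^2 + 12*d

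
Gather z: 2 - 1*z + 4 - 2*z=6 - 3*z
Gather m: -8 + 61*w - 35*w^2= -35*w^2 + 61*w - 8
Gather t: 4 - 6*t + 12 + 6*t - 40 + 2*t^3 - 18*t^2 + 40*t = 2*t^3 - 18*t^2 + 40*t - 24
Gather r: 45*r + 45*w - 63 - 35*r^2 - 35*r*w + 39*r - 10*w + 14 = -35*r^2 + r*(84 - 35*w) + 35*w - 49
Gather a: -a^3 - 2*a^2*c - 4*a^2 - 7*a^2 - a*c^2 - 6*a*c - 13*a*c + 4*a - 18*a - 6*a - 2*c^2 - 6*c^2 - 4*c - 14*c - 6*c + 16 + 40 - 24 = -a^3 + a^2*(-2*c - 11) + a*(-c^2 - 19*c - 20) - 8*c^2 - 24*c + 32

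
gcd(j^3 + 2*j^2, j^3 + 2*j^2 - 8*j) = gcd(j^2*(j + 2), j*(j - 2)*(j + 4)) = j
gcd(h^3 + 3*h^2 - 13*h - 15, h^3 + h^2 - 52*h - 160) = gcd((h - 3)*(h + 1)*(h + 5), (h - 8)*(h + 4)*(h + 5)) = h + 5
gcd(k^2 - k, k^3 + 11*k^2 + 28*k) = k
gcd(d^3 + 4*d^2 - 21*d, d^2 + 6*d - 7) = d + 7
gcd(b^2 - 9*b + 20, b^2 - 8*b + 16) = b - 4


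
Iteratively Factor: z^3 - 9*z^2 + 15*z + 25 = (z - 5)*(z^2 - 4*z - 5) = (z - 5)*(z + 1)*(z - 5)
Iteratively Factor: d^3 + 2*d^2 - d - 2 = (d + 1)*(d^2 + d - 2) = (d - 1)*(d + 1)*(d + 2)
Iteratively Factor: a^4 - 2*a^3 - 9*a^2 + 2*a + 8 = (a + 2)*(a^3 - 4*a^2 - a + 4) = (a - 1)*(a + 2)*(a^2 - 3*a - 4) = (a - 4)*(a - 1)*(a + 2)*(a + 1)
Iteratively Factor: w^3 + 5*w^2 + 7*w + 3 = (w + 1)*(w^2 + 4*w + 3) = (w + 1)*(w + 3)*(w + 1)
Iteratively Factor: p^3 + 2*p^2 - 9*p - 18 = (p + 2)*(p^2 - 9) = (p + 2)*(p + 3)*(p - 3)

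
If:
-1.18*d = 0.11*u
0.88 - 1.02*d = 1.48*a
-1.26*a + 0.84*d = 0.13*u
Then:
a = 0.43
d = 0.24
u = -2.59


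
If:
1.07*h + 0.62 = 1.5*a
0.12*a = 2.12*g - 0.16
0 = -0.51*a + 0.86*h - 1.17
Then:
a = 2.40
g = 0.21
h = 2.78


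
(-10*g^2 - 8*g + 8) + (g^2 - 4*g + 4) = -9*g^2 - 12*g + 12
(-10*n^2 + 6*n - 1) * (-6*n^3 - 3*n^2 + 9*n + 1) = 60*n^5 - 6*n^4 - 102*n^3 + 47*n^2 - 3*n - 1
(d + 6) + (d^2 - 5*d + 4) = d^2 - 4*d + 10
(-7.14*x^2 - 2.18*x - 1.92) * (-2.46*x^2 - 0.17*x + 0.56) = 17.5644*x^4 + 6.5766*x^3 + 1.0954*x^2 - 0.8944*x - 1.0752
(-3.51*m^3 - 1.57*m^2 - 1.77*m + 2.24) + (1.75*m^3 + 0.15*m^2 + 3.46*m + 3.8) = -1.76*m^3 - 1.42*m^2 + 1.69*m + 6.04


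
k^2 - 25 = (k - 5)*(k + 5)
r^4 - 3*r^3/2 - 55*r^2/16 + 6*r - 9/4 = (r - 2)*(r - 3/4)^2*(r + 2)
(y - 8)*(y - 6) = y^2 - 14*y + 48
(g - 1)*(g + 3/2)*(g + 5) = g^3 + 11*g^2/2 + g - 15/2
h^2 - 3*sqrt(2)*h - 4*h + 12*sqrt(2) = (h - 4)*(h - 3*sqrt(2))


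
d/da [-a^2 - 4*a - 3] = -2*a - 4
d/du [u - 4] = 1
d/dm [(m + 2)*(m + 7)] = 2*m + 9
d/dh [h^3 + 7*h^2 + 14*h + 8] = 3*h^2 + 14*h + 14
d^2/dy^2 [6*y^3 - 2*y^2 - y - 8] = 36*y - 4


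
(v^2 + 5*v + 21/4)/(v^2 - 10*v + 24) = (v^2 + 5*v + 21/4)/(v^2 - 10*v + 24)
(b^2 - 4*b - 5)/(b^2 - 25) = (b + 1)/(b + 5)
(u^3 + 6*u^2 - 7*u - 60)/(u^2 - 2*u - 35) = (u^2 + u - 12)/(u - 7)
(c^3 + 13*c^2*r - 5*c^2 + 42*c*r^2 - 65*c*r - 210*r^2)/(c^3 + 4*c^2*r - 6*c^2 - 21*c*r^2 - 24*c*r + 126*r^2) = (-c^2 - 6*c*r + 5*c + 30*r)/(-c^2 + 3*c*r + 6*c - 18*r)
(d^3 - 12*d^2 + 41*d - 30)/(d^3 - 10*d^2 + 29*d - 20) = (d - 6)/(d - 4)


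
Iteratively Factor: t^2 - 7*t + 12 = (t - 4)*(t - 3)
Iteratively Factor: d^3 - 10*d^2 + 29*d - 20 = (d - 1)*(d^2 - 9*d + 20) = (d - 4)*(d - 1)*(d - 5)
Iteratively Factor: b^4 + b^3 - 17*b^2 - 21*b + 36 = (b - 1)*(b^3 + 2*b^2 - 15*b - 36) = (b - 1)*(b + 3)*(b^2 - b - 12) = (b - 4)*(b - 1)*(b + 3)*(b + 3)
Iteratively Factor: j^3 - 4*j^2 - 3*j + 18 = (j - 3)*(j^2 - j - 6) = (j - 3)*(j + 2)*(j - 3)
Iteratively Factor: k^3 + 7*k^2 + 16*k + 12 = (k + 3)*(k^2 + 4*k + 4) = (k + 2)*(k + 3)*(k + 2)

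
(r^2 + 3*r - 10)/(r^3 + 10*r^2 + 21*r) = (r^2 + 3*r - 10)/(r*(r^2 + 10*r + 21))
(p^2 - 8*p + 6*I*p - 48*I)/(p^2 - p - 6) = (p^2 + p*(-8 + 6*I) - 48*I)/(p^2 - p - 6)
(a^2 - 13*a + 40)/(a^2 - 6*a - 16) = (a - 5)/(a + 2)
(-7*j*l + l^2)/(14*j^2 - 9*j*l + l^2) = -l/(2*j - l)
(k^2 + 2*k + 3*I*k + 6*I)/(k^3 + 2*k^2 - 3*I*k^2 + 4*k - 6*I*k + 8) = (k + 3*I)/(k^2 - 3*I*k + 4)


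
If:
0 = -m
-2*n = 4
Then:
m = 0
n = -2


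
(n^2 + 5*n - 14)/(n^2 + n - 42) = (n - 2)/(n - 6)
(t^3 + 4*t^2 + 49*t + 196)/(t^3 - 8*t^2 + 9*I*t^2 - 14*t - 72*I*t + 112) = (t^2 + t*(4 - 7*I) - 28*I)/(t^2 + 2*t*(-4 + I) - 16*I)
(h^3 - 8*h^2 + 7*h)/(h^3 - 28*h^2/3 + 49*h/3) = 3*(h - 1)/(3*h - 7)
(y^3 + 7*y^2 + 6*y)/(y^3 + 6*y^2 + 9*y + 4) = y*(y + 6)/(y^2 + 5*y + 4)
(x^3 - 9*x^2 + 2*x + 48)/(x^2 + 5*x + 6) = (x^2 - 11*x + 24)/(x + 3)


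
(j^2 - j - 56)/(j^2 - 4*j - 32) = (j + 7)/(j + 4)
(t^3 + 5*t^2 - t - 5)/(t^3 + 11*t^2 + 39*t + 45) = (t^2 - 1)/(t^2 + 6*t + 9)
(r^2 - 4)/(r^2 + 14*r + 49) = (r^2 - 4)/(r^2 + 14*r + 49)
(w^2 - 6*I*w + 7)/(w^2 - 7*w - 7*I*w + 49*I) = (w + I)/(w - 7)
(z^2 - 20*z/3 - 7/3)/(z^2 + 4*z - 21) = (3*z^2 - 20*z - 7)/(3*(z^2 + 4*z - 21))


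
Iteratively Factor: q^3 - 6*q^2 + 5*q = (q)*(q^2 - 6*q + 5) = q*(q - 5)*(q - 1)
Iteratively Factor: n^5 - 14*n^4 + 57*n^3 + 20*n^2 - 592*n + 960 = (n + 3)*(n^4 - 17*n^3 + 108*n^2 - 304*n + 320) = (n - 5)*(n + 3)*(n^3 - 12*n^2 + 48*n - 64) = (n - 5)*(n - 4)*(n + 3)*(n^2 - 8*n + 16) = (n - 5)*(n - 4)^2*(n + 3)*(n - 4)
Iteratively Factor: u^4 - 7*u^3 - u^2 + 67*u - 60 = (u + 3)*(u^3 - 10*u^2 + 29*u - 20) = (u - 4)*(u + 3)*(u^2 - 6*u + 5) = (u - 5)*(u - 4)*(u + 3)*(u - 1)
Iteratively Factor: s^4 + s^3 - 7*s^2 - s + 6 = (s - 1)*(s^3 + 2*s^2 - 5*s - 6) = (s - 1)*(s + 3)*(s^2 - s - 2) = (s - 1)*(s + 1)*(s + 3)*(s - 2)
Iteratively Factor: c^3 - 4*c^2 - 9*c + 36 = (c + 3)*(c^2 - 7*c + 12) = (c - 4)*(c + 3)*(c - 3)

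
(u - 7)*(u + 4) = u^2 - 3*u - 28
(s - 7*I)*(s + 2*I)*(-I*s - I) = -I*s^3 - 5*s^2 - I*s^2 - 5*s - 14*I*s - 14*I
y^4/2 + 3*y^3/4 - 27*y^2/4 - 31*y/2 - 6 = (y/2 + 1)*(y - 4)*(y + 1/2)*(y + 3)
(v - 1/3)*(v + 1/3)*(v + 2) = v^3 + 2*v^2 - v/9 - 2/9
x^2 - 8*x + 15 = (x - 5)*(x - 3)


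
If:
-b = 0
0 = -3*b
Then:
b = 0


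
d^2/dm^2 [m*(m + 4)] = 2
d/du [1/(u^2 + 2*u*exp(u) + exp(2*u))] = -(2*exp(u) + 2)/(u^3 + 3*u^2*exp(u) + 3*u*exp(2*u) + exp(3*u))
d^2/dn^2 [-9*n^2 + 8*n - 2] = -18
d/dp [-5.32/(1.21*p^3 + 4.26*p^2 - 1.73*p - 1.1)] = (19.3116*p^2 + 45.3264*p - 9.2036)/(1.21*p^3 + 4.26*p^2 - 1.73*p - 1.1)^2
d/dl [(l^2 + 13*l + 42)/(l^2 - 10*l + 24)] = (-23*l^2 - 36*l + 732)/(l^4 - 20*l^3 + 148*l^2 - 480*l + 576)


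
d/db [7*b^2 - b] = 14*b - 1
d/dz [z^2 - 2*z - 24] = 2*z - 2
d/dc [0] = 0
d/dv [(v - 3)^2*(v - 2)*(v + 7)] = 4*v^3 - 3*v^2 - 70*v + 129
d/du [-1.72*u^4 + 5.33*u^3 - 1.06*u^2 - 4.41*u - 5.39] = -6.88*u^3 + 15.99*u^2 - 2.12*u - 4.41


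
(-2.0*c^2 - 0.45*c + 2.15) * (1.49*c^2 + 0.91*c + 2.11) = -2.98*c^4 - 2.4905*c^3 - 1.426*c^2 + 1.007*c + 4.5365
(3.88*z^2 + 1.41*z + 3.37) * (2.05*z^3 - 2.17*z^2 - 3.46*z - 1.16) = 7.954*z^5 - 5.5291*z^4 - 9.576*z^3 - 16.6923*z^2 - 13.2958*z - 3.9092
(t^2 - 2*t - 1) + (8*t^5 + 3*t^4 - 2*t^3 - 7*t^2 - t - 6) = 8*t^5 + 3*t^4 - 2*t^3 - 6*t^2 - 3*t - 7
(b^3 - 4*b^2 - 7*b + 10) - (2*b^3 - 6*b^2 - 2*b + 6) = -b^3 + 2*b^2 - 5*b + 4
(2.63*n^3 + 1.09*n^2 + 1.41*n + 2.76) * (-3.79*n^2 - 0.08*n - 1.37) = -9.9677*n^5 - 4.3415*n^4 - 9.0342*n^3 - 12.0665*n^2 - 2.1525*n - 3.7812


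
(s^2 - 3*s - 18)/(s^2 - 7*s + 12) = (s^2 - 3*s - 18)/(s^2 - 7*s + 12)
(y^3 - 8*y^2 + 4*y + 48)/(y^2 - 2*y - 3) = (-y^3 + 8*y^2 - 4*y - 48)/(-y^2 + 2*y + 3)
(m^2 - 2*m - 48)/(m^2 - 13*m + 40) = (m + 6)/(m - 5)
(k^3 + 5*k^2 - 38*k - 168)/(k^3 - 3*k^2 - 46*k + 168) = (k + 4)/(k - 4)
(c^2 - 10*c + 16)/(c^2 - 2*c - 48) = (c - 2)/(c + 6)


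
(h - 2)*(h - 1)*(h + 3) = h^3 - 7*h + 6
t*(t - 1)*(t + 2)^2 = t^4 + 3*t^3 - 4*t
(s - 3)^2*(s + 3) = s^3 - 3*s^2 - 9*s + 27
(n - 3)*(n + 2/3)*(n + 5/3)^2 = n^4 + n^3 - 7*n^2 - 355*n/27 - 50/9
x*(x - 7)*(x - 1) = x^3 - 8*x^2 + 7*x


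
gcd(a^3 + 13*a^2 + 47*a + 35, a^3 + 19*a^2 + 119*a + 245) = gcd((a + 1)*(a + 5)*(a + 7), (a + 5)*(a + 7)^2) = a^2 + 12*a + 35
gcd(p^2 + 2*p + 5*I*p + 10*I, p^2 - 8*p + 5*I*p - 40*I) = p + 5*I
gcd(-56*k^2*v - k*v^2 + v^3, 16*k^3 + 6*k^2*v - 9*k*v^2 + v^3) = -8*k + v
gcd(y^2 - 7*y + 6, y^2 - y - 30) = y - 6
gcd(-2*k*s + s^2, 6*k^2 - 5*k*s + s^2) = -2*k + s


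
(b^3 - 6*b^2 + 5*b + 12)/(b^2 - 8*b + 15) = (b^2 - 3*b - 4)/(b - 5)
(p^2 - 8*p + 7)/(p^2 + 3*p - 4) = (p - 7)/(p + 4)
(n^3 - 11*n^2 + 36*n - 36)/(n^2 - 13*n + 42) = (n^2 - 5*n + 6)/(n - 7)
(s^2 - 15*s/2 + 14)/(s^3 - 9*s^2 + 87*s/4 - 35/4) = 2*(s - 4)/(2*s^2 - 11*s + 5)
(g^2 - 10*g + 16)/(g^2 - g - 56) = (g - 2)/(g + 7)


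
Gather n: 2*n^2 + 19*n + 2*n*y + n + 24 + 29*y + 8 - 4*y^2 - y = 2*n^2 + n*(2*y + 20) - 4*y^2 + 28*y + 32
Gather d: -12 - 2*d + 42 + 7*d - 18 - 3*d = 2*d + 12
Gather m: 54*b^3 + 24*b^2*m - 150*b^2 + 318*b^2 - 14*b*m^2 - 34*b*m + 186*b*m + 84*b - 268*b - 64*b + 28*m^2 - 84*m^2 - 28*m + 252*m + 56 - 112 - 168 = 54*b^3 + 168*b^2 - 248*b + m^2*(-14*b - 56) + m*(24*b^2 + 152*b + 224) - 224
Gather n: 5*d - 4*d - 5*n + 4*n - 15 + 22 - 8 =d - n - 1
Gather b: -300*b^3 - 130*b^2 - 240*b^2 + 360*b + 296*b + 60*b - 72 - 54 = -300*b^3 - 370*b^2 + 716*b - 126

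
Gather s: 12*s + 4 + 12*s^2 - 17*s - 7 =12*s^2 - 5*s - 3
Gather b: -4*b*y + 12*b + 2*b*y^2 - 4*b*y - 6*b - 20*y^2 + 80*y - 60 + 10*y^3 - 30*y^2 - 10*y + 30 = b*(2*y^2 - 8*y + 6) + 10*y^3 - 50*y^2 + 70*y - 30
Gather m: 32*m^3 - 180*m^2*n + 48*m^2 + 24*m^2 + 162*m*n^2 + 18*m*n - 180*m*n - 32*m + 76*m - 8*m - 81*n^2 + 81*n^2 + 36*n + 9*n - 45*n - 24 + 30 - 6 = 32*m^3 + m^2*(72 - 180*n) + m*(162*n^2 - 162*n + 36)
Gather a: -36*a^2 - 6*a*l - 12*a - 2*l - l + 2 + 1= -36*a^2 + a*(-6*l - 12) - 3*l + 3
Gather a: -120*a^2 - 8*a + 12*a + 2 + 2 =-120*a^2 + 4*a + 4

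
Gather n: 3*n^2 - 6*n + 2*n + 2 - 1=3*n^2 - 4*n + 1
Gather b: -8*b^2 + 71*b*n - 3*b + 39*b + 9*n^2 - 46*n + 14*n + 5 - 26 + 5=-8*b^2 + b*(71*n + 36) + 9*n^2 - 32*n - 16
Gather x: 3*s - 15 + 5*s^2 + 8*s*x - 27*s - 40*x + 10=5*s^2 - 24*s + x*(8*s - 40) - 5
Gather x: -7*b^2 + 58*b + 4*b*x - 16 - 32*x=-7*b^2 + 58*b + x*(4*b - 32) - 16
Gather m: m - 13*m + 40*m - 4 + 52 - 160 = 28*m - 112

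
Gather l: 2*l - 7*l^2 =-7*l^2 + 2*l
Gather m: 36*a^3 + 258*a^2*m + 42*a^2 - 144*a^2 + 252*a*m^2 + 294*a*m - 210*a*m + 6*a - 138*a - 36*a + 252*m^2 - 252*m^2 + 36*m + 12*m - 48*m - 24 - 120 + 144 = 36*a^3 - 102*a^2 + 252*a*m^2 - 168*a + m*(258*a^2 + 84*a)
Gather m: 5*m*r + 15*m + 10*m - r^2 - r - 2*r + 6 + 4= m*(5*r + 25) - r^2 - 3*r + 10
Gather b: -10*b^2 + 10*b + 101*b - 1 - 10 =-10*b^2 + 111*b - 11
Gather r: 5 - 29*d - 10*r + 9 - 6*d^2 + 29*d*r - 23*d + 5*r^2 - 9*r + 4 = -6*d^2 - 52*d + 5*r^2 + r*(29*d - 19) + 18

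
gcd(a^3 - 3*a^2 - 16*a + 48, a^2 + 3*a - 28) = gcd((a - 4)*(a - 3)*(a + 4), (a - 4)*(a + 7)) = a - 4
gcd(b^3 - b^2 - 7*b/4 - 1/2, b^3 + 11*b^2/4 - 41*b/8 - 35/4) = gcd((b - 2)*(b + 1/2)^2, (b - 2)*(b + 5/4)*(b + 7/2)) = b - 2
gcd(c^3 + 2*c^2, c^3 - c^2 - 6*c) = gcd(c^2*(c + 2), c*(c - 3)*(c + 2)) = c^2 + 2*c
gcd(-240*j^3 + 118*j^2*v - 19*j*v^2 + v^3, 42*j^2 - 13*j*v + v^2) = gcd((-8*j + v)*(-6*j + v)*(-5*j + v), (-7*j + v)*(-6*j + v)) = -6*j + v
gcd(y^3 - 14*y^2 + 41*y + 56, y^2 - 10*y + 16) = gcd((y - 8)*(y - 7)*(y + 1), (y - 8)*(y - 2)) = y - 8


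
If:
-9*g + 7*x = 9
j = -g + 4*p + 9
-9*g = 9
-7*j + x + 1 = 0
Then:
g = -1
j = 1/7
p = -69/28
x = 0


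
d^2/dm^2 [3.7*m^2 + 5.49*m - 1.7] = 7.40000000000000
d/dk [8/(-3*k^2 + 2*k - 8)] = 16*(3*k - 1)/(3*k^2 - 2*k + 8)^2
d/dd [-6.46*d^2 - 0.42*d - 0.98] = -12.92*d - 0.42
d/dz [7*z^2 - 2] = 14*z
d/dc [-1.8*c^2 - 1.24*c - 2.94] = -3.6*c - 1.24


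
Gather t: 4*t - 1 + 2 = 4*t + 1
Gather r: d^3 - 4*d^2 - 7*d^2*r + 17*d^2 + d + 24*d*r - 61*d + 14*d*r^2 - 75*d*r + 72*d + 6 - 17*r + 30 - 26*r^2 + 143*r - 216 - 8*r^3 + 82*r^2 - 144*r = d^3 + 13*d^2 + 12*d - 8*r^3 + r^2*(14*d + 56) + r*(-7*d^2 - 51*d - 18) - 180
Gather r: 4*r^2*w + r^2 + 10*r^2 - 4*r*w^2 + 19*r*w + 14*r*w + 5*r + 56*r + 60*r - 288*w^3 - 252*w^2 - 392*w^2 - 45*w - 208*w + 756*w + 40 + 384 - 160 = r^2*(4*w + 11) + r*(-4*w^2 + 33*w + 121) - 288*w^3 - 644*w^2 + 503*w + 264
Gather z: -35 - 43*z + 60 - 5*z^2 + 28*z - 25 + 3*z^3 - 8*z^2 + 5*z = 3*z^3 - 13*z^2 - 10*z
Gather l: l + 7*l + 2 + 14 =8*l + 16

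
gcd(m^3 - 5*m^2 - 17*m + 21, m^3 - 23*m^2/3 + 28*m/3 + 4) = 1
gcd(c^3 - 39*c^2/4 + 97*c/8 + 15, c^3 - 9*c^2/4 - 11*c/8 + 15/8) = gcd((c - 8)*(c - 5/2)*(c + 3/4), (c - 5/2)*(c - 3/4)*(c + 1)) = c - 5/2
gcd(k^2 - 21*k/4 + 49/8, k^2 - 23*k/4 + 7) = k - 7/4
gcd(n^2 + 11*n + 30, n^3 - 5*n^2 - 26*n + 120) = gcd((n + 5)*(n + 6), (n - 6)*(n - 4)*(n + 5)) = n + 5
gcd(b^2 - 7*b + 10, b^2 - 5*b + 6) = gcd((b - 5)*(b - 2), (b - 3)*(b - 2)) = b - 2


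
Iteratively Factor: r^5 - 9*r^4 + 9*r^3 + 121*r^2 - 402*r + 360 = (r - 5)*(r^4 - 4*r^3 - 11*r^2 + 66*r - 72) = (r - 5)*(r - 3)*(r^3 - r^2 - 14*r + 24) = (r - 5)*(r - 3)*(r + 4)*(r^2 - 5*r + 6) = (r - 5)*(r - 3)*(r - 2)*(r + 4)*(r - 3)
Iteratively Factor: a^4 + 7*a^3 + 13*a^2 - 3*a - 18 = (a + 3)*(a^3 + 4*a^2 + a - 6) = (a + 3)^2*(a^2 + a - 2) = (a + 2)*(a + 3)^2*(a - 1)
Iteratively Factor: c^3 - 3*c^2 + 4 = (c - 2)*(c^2 - c - 2) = (c - 2)*(c + 1)*(c - 2)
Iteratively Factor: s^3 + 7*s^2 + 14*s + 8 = (s + 4)*(s^2 + 3*s + 2) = (s + 2)*(s + 4)*(s + 1)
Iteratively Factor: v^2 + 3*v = (v)*(v + 3)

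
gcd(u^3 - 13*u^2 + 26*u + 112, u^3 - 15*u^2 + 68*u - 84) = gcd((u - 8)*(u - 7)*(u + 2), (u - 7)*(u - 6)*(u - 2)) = u - 7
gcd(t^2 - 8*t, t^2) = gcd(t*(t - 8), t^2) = t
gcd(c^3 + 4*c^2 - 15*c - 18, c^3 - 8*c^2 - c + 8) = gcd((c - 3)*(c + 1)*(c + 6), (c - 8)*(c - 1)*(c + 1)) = c + 1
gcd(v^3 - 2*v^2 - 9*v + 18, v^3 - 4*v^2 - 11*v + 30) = v^2 + v - 6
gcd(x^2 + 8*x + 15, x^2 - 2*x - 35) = x + 5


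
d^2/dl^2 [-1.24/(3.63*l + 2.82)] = -32.678712/(3.63*l + 2.82)^3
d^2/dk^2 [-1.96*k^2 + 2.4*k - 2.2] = -3.92000000000000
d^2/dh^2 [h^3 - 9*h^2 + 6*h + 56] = 6*h - 18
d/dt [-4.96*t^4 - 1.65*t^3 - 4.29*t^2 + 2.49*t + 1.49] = -19.84*t^3 - 4.95*t^2 - 8.58*t + 2.49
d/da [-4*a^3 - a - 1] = -12*a^2 - 1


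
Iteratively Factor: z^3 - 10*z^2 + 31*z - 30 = (z - 3)*(z^2 - 7*z + 10) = (z - 3)*(z - 2)*(z - 5)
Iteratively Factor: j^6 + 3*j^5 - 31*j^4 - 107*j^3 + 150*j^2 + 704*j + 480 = (j - 3)*(j^5 + 6*j^4 - 13*j^3 - 146*j^2 - 288*j - 160) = (j - 3)*(j + 4)*(j^4 + 2*j^3 - 21*j^2 - 62*j - 40) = (j - 5)*(j - 3)*(j + 4)*(j^3 + 7*j^2 + 14*j + 8) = (j - 5)*(j - 3)*(j + 1)*(j + 4)*(j^2 + 6*j + 8) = (j - 5)*(j - 3)*(j + 1)*(j + 2)*(j + 4)*(j + 4)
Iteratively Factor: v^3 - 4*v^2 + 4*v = (v - 2)*(v^2 - 2*v) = (v - 2)^2*(v)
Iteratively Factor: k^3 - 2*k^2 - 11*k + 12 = (k - 4)*(k^2 + 2*k - 3) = (k - 4)*(k + 3)*(k - 1)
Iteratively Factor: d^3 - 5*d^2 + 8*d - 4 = (d - 2)*(d^2 - 3*d + 2) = (d - 2)*(d - 1)*(d - 2)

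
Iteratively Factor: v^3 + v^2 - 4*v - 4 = (v - 2)*(v^2 + 3*v + 2) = (v - 2)*(v + 1)*(v + 2)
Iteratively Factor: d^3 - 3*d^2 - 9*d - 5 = (d - 5)*(d^2 + 2*d + 1) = (d - 5)*(d + 1)*(d + 1)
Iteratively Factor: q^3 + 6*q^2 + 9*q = (q)*(q^2 + 6*q + 9) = q*(q + 3)*(q + 3)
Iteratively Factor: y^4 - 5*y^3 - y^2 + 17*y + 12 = (y + 1)*(y^3 - 6*y^2 + 5*y + 12) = (y + 1)^2*(y^2 - 7*y + 12) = (y - 4)*(y + 1)^2*(y - 3)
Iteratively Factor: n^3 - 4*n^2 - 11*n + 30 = (n + 3)*(n^2 - 7*n + 10) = (n - 5)*(n + 3)*(n - 2)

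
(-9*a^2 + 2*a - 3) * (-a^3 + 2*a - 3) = 9*a^5 - 2*a^4 - 15*a^3 + 31*a^2 - 12*a + 9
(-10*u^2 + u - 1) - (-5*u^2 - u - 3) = -5*u^2 + 2*u + 2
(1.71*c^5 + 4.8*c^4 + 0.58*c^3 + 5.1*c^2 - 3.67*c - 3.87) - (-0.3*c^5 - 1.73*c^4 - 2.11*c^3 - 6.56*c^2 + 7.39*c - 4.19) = 2.01*c^5 + 6.53*c^4 + 2.69*c^3 + 11.66*c^2 - 11.06*c + 0.32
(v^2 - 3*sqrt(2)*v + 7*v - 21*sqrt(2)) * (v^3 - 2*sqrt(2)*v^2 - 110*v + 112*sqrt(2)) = v^5 - 5*sqrt(2)*v^4 + 7*v^4 - 98*v^3 - 35*sqrt(2)*v^3 - 686*v^2 + 442*sqrt(2)*v^2 - 672*v + 3094*sqrt(2)*v - 4704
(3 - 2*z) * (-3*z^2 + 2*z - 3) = 6*z^3 - 13*z^2 + 12*z - 9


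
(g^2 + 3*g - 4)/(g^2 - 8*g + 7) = (g + 4)/(g - 7)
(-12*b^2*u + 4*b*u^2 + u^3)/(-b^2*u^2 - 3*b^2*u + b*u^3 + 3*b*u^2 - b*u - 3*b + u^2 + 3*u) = u*(12*b^2 - 4*b*u - u^2)/(b^2*u^2 + 3*b^2*u - b*u^3 - 3*b*u^2 + b*u + 3*b - u^2 - 3*u)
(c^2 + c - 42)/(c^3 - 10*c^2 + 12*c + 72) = (c + 7)/(c^2 - 4*c - 12)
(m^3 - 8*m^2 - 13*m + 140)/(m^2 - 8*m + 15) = (m^2 - 3*m - 28)/(m - 3)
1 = 1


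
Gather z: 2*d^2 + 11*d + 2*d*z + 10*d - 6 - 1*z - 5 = 2*d^2 + 21*d + z*(2*d - 1) - 11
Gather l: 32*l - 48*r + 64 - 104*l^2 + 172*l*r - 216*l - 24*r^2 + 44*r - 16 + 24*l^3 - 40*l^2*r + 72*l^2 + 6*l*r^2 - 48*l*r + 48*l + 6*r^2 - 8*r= 24*l^3 + l^2*(-40*r - 32) + l*(6*r^2 + 124*r - 136) - 18*r^2 - 12*r + 48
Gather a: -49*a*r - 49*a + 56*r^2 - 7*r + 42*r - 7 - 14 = a*(-49*r - 49) + 56*r^2 + 35*r - 21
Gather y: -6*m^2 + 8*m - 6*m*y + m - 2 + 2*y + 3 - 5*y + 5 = -6*m^2 + 9*m + y*(-6*m - 3) + 6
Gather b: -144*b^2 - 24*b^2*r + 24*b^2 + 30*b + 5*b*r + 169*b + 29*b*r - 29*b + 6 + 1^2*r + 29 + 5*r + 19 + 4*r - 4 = b^2*(-24*r - 120) + b*(34*r + 170) + 10*r + 50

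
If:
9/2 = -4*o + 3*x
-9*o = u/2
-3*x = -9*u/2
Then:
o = -9/170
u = 81/85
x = 243/170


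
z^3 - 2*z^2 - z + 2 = (z - 2)*(z - 1)*(z + 1)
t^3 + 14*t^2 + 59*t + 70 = (t + 2)*(t + 5)*(t + 7)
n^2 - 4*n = n*(n - 4)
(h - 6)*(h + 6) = h^2 - 36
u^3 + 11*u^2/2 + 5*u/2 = u*(u + 1/2)*(u + 5)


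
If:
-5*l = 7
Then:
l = -7/5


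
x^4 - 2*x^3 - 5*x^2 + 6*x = x*(x - 3)*(x - 1)*(x + 2)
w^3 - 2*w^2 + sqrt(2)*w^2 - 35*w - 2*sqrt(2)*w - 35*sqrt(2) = (w - 7)*(w + 5)*(w + sqrt(2))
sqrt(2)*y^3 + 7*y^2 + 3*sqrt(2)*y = y*(y + 3*sqrt(2))*(sqrt(2)*y + 1)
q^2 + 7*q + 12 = (q + 3)*(q + 4)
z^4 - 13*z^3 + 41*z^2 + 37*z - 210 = (z - 7)*(z - 5)*(z - 3)*(z + 2)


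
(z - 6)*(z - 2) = z^2 - 8*z + 12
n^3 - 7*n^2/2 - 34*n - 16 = (n - 8)*(n + 1/2)*(n + 4)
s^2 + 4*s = s*(s + 4)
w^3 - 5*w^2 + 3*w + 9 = (w - 3)^2*(w + 1)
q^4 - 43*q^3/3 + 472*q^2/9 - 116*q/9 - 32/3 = (q - 8)*(q - 6)*(q - 2/3)*(q + 1/3)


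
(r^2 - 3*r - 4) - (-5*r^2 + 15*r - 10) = 6*r^2 - 18*r + 6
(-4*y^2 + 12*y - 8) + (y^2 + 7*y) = -3*y^2 + 19*y - 8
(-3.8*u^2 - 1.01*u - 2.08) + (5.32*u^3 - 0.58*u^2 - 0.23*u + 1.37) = 5.32*u^3 - 4.38*u^2 - 1.24*u - 0.71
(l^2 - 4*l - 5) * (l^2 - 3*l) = l^4 - 7*l^3 + 7*l^2 + 15*l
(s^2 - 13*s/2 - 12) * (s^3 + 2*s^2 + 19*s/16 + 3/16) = s^5 - 9*s^4/2 - 381*s^3/16 - 1009*s^2/32 - 495*s/32 - 9/4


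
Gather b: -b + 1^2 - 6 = -b - 5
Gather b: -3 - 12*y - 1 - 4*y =-16*y - 4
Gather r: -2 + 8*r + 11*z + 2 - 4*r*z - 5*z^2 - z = r*(8 - 4*z) - 5*z^2 + 10*z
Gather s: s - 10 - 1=s - 11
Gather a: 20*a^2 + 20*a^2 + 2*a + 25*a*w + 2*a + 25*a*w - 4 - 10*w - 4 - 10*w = 40*a^2 + a*(50*w + 4) - 20*w - 8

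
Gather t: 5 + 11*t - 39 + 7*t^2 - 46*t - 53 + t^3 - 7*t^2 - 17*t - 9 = t^3 - 52*t - 96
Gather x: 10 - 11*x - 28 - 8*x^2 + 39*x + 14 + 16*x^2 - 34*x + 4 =8*x^2 - 6*x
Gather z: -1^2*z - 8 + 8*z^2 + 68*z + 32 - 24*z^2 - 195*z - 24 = -16*z^2 - 128*z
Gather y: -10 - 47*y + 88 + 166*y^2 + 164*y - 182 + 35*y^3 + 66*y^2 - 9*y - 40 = 35*y^3 + 232*y^2 + 108*y - 144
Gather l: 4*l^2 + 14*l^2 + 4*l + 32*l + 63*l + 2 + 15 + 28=18*l^2 + 99*l + 45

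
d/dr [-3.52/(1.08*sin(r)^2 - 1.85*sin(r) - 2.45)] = (7.6032*sin(r) - 6.512)*cos(r)/(-1.08*sin(r)^2 + 1.85*sin(r) + 2.45)^2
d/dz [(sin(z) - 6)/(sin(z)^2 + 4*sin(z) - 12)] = (12*sin(z) + cos(z)^2 + 11)*cos(z)/(sin(z)^2 + 4*sin(z) - 12)^2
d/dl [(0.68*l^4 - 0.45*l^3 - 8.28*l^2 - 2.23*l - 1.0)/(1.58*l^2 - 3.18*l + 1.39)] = (2.1488*l^5 - 7.1982*l^4 + 6.6428*l^3 + 27.9773*l^2 - 19.8584*l - 6.2797)/(2.4964*l^4 - 10.0488*l^3 + 14.5048*l^2 - 8.8404*l + 1.9321)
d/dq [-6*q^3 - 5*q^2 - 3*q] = -18*q^2 - 10*q - 3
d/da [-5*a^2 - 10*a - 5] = -10*a - 10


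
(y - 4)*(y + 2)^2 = y^3 - 12*y - 16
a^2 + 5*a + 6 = (a + 2)*(a + 3)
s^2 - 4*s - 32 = (s - 8)*(s + 4)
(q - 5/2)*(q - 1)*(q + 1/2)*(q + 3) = q^4 - 33*q^2/4 + 7*q/2 + 15/4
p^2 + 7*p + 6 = (p + 1)*(p + 6)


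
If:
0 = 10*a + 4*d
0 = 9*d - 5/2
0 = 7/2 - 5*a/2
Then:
No Solution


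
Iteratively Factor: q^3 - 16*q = (q + 4)*(q^2 - 4*q) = (q - 4)*(q + 4)*(q)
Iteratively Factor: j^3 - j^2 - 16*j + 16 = (j - 1)*(j^2 - 16) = (j - 1)*(j + 4)*(j - 4)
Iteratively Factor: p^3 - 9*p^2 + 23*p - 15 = (p - 3)*(p^2 - 6*p + 5) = (p - 5)*(p - 3)*(p - 1)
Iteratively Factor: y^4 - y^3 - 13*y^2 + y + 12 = (y + 3)*(y^3 - 4*y^2 - y + 4) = (y - 4)*(y + 3)*(y^2 - 1) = (y - 4)*(y - 1)*(y + 3)*(y + 1)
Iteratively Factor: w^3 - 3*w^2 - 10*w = (w - 5)*(w^2 + 2*w) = w*(w - 5)*(w + 2)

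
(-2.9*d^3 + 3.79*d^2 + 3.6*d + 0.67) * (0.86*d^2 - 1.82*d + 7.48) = -2.494*d^5 + 8.5374*d^4 - 25.4938*d^3 + 22.3734*d^2 + 25.7086*d + 5.0116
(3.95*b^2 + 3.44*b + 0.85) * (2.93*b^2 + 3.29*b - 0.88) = 11.5735*b^4 + 23.0747*b^3 + 10.3321*b^2 - 0.2307*b - 0.748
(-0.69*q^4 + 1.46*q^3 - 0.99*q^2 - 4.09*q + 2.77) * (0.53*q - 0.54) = -0.3657*q^5 + 1.1464*q^4 - 1.3131*q^3 - 1.6331*q^2 + 3.6767*q - 1.4958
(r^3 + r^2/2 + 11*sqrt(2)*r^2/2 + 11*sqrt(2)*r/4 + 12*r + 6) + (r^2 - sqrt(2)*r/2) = r^3 + 3*r^2/2 + 11*sqrt(2)*r^2/2 + 9*sqrt(2)*r/4 + 12*r + 6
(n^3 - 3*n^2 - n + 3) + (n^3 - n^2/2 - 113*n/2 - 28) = 2*n^3 - 7*n^2/2 - 115*n/2 - 25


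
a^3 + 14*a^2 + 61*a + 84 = (a + 3)*(a + 4)*(a + 7)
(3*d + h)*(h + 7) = 3*d*h + 21*d + h^2 + 7*h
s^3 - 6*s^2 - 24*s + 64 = (s - 8)*(s - 2)*(s + 4)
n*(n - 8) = n^2 - 8*n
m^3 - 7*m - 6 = (m - 3)*(m + 1)*(m + 2)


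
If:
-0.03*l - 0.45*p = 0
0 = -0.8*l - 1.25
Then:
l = -1.56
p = 0.10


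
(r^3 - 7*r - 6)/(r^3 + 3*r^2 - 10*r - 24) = (r + 1)/(r + 4)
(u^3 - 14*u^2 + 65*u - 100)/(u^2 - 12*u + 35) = (u^2 - 9*u + 20)/(u - 7)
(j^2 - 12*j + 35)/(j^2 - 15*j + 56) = (j - 5)/(j - 8)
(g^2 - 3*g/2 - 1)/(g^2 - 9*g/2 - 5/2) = (g - 2)/(g - 5)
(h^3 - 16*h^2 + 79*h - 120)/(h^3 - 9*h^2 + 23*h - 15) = (h - 8)/(h - 1)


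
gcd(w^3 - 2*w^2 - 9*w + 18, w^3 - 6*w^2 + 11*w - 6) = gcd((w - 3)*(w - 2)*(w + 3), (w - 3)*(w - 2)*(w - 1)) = w^2 - 5*w + 6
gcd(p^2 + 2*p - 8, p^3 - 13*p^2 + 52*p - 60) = p - 2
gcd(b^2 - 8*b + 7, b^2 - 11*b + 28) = b - 7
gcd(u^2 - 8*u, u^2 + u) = u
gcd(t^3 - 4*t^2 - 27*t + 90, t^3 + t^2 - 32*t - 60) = t^2 - t - 30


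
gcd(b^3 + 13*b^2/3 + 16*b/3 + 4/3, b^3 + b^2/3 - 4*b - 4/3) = b^2 + 7*b/3 + 2/3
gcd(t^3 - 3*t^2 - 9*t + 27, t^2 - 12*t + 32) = 1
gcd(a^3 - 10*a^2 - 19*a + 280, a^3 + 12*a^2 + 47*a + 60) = a + 5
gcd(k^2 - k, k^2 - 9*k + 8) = k - 1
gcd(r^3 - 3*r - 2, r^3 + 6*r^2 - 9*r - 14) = r^2 - r - 2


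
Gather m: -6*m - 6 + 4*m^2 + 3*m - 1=4*m^2 - 3*m - 7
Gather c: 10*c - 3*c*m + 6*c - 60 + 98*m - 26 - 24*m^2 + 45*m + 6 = c*(16 - 3*m) - 24*m^2 + 143*m - 80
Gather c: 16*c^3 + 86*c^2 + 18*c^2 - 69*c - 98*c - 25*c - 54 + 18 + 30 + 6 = 16*c^3 + 104*c^2 - 192*c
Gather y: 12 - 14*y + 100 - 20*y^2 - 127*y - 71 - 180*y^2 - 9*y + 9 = -200*y^2 - 150*y + 50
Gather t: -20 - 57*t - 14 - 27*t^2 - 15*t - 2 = -27*t^2 - 72*t - 36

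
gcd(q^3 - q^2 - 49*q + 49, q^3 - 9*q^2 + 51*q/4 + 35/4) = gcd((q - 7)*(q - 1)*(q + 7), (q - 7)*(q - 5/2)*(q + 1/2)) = q - 7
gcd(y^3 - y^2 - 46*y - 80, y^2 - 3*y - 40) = y^2 - 3*y - 40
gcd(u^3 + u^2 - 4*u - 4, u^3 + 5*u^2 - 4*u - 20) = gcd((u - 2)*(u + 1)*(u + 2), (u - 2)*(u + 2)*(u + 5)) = u^2 - 4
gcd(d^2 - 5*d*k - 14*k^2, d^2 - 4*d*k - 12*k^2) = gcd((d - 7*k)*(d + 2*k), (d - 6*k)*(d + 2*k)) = d + 2*k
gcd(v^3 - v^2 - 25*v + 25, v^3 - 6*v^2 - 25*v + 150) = v^2 - 25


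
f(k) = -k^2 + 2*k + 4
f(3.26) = -0.11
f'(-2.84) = 7.68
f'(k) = 2 - 2*k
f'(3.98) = -5.96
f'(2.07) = -2.14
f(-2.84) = -9.75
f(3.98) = -3.88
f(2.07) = 3.86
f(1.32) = 4.90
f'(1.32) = -0.64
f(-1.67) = -2.13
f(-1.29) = -0.24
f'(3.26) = -4.52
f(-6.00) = -44.00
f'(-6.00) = 14.00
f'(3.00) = -4.00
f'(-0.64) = 3.28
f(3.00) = 1.00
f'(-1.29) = 4.58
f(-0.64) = 2.31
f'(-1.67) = 5.34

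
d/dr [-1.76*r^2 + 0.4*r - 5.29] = 0.4 - 3.52*r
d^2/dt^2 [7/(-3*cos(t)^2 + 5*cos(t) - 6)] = 7*(-36*sin(t)^4 - 29*sin(t)^2 - 345*cos(t)/4 + 45*cos(3*t)/4 + 79)/(3*sin(t)^2 + 5*cos(t) - 9)^3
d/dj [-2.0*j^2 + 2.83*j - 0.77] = 2.83 - 4.0*j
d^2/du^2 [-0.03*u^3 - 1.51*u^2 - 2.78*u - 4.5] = -0.18*u - 3.02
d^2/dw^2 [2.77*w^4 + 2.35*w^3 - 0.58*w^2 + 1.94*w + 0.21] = 33.24*w^2 + 14.1*w - 1.16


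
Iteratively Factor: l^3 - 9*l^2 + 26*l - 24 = (l - 3)*(l^2 - 6*l + 8) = (l - 4)*(l - 3)*(l - 2)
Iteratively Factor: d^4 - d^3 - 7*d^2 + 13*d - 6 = (d + 3)*(d^3 - 4*d^2 + 5*d - 2) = (d - 1)*(d + 3)*(d^2 - 3*d + 2) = (d - 1)^2*(d + 3)*(d - 2)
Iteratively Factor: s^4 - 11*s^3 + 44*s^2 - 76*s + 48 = (s - 3)*(s^3 - 8*s^2 + 20*s - 16) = (s - 4)*(s - 3)*(s^2 - 4*s + 4) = (s - 4)*(s - 3)*(s - 2)*(s - 2)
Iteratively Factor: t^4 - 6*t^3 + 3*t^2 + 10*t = (t - 5)*(t^3 - t^2 - 2*t) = (t - 5)*(t + 1)*(t^2 - 2*t) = t*(t - 5)*(t + 1)*(t - 2)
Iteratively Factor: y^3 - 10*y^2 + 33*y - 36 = (y - 3)*(y^2 - 7*y + 12) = (y - 3)^2*(y - 4)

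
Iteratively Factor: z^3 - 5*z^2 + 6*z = (z)*(z^2 - 5*z + 6) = z*(z - 3)*(z - 2)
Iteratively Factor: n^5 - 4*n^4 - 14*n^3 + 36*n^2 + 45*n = (n + 1)*(n^4 - 5*n^3 - 9*n^2 + 45*n) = n*(n + 1)*(n^3 - 5*n^2 - 9*n + 45) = n*(n - 3)*(n + 1)*(n^2 - 2*n - 15) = n*(n - 5)*(n - 3)*(n + 1)*(n + 3)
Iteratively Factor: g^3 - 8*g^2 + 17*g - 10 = (g - 5)*(g^2 - 3*g + 2) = (g - 5)*(g - 2)*(g - 1)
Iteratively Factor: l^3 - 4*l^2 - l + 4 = (l - 1)*(l^2 - 3*l - 4) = (l - 4)*(l - 1)*(l + 1)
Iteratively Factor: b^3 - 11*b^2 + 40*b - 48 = (b - 3)*(b^2 - 8*b + 16) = (b - 4)*(b - 3)*(b - 4)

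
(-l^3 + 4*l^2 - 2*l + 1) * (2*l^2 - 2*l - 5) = -2*l^5 + 10*l^4 - 7*l^3 - 14*l^2 + 8*l - 5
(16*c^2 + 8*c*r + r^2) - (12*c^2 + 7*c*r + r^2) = 4*c^2 + c*r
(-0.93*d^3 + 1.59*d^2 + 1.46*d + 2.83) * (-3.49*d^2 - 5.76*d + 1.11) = 3.2457*d^5 - 0.192300000000001*d^4 - 15.2861*d^3 - 16.5214*d^2 - 14.6802*d + 3.1413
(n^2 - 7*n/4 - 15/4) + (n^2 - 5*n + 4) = 2*n^2 - 27*n/4 + 1/4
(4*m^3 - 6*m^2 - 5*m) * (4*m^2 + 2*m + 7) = 16*m^5 - 16*m^4 - 4*m^3 - 52*m^2 - 35*m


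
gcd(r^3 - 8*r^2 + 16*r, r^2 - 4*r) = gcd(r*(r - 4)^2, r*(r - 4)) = r^2 - 4*r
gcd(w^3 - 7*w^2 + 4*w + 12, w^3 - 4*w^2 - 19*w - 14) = w + 1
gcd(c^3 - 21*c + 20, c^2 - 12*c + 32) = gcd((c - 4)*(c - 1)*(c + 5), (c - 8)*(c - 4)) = c - 4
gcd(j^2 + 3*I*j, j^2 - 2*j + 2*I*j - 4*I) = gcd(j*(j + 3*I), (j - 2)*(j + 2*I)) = 1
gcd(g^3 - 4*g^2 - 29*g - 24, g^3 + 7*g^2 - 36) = g + 3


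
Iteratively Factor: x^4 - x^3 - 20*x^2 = (x)*(x^3 - x^2 - 20*x) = x^2*(x^2 - x - 20) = x^2*(x + 4)*(x - 5)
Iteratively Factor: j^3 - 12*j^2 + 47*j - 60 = (j - 4)*(j^2 - 8*j + 15) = (j - 4)*(j - 3)*(j - 5)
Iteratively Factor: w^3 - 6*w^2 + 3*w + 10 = (w + 1)*(w^2 - 7*w + 10) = (w - 5)*(w + 1)*(w - 2)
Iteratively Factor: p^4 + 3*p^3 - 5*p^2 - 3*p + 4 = (p - 1)*(p^3 + 4*p^2 - p - 4) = (p - 1)*(p + 1)*(p^2 + 3*p - 4) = (p - 1)*(p + 1)*(p + 4)*(p - 1)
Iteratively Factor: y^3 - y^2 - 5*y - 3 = (y - 3)*(y^2 + 2*y + 1) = (y - 3)*(y + 1)*(y + 1)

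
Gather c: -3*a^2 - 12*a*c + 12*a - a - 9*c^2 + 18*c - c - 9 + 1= -3*a^2 + 11*a - 9*c^2 + c*(17 - 12*a) - 8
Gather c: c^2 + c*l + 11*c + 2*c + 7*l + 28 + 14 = c^2 + c*(l + 13) + 7*l + 42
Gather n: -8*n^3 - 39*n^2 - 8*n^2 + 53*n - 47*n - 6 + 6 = -8*n^3 - 47*n^2 + 6*n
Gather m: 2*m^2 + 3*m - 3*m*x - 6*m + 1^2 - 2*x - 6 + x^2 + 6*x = 2*m^2 + m*(-3*x - 3) + x^2 + 4*x - 5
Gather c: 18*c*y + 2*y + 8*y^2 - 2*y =18*c*y + 8*y^2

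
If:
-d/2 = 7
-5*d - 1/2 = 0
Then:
No Solution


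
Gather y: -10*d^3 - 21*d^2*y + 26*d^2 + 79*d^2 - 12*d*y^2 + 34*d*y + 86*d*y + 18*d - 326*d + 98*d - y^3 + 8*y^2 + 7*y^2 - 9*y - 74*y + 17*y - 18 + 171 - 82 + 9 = -10*d^3 + 105*d^2 - 210*d - y^3 + y^2*(15 - 12*d) + y*(-21*d^2 + 120*d - 66) + 80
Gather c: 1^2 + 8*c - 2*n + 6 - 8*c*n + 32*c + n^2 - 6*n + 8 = c*(40 - 8*n) + n^2 - 8*n + 15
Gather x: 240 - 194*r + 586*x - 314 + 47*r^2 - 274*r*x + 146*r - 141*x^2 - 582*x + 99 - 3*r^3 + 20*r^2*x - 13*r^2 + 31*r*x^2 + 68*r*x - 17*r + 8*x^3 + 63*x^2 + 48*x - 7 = -3*r^3 + 34*r^2 - 65*r + 8*x^3 + x^2*(31*r - 78) + x*(20*r^2 - 206*r + 52) + 18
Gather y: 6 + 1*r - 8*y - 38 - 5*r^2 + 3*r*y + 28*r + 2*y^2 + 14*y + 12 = -5*r^2 + 29*r + 2*y^2 + y*(3*r + 6) - 20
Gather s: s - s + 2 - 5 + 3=0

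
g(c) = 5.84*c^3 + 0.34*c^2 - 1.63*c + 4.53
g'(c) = 17.52*c^2 + 0.68*c - 1.63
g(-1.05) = -0.14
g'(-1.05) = 16.97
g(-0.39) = 4.87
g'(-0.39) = 0.77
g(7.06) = 2065.04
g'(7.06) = 876.43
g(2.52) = 96.04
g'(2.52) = 111.34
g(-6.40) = -1502.03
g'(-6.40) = 711.64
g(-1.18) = -2.67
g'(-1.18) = 21.96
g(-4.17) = -406.23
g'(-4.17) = 300.19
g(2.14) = 59.83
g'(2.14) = 80.06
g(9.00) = 4274.76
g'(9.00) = 1423.61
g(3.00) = 160.38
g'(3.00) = 158.09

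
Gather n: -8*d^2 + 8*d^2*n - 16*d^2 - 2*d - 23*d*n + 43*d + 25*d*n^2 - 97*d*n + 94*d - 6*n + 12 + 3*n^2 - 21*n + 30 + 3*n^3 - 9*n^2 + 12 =-24*d^2 + 135*d + 3*n^3 + n^2*(25*d - 6) + n*(8*d^2 - 120*d - 27) + 54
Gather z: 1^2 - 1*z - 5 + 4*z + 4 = 3*z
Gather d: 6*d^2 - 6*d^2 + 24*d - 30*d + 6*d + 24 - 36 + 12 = 0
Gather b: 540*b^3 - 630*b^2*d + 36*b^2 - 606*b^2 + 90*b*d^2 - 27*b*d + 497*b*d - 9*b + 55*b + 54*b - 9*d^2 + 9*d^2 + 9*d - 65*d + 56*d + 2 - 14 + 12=540*b^3 + b^2*(-630*d - 570) + b*(90*d^2 + 470*d + 100)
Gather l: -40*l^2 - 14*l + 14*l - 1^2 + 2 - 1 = -40*l^2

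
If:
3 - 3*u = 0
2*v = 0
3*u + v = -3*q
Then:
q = -1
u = 1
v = 0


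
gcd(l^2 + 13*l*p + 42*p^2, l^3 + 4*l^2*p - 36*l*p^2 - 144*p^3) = l + 6*p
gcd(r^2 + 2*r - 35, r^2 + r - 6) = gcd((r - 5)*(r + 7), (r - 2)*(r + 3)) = 1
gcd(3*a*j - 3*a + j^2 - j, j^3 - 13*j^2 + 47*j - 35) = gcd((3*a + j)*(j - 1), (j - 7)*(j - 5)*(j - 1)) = j - 1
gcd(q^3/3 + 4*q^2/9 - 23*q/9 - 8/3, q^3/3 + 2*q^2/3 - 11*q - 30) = q + 3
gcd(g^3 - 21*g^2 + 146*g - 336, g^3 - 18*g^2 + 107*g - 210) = g^2 - 13*g + 42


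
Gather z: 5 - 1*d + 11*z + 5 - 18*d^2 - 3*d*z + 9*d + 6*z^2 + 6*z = -18*d^2 + 8*d + 6*z^2 + z*(17 - 3*d) + 10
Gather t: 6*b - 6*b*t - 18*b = -6*b*t - 12*b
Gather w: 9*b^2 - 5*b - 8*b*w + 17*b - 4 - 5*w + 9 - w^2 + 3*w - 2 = 9*b^2 + 12*b - w^2 + w*(-8*b - 2) + 3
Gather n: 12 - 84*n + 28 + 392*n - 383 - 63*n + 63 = 245*n - 280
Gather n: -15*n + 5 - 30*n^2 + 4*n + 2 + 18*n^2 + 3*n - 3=-12*n^2 - 8*n + 4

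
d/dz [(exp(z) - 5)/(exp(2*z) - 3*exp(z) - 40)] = (-(exp(z) - 5)*(2*exp(z) - 3) + exp(2*z) - 3*exp(z) - 40)*exp(z)/(-exp(2*z) + 3*exp(z) + 40)^2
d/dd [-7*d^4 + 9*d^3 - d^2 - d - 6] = -28*d^3 + 27*d^2 - 2*d - 1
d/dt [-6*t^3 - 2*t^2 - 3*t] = -18*t^2 - 4*t - 3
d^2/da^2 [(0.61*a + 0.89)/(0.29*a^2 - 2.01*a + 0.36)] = ((1.936 - 1.0614*a)*(0.29*a^2 - 2.01*a + 0.36) + (0.58*a - 2.01)*(0.61*a + 0.89)*(1.16*a - 4.02))/(0.29*a^2 - 2.01*a + 0.36)^3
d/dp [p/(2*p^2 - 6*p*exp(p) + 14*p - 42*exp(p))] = (p^2 + p*(3*p*exp(p) - 2*p + 24*exp(p) - 7) - 3*p*exp(p) + 7*p - 21*exp(p))/(2*(p^2 - 3*p*exp(p) + 7*p - 21*exp(p))^2)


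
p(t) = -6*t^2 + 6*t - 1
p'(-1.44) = 23.28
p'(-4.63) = 61.56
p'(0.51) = -0.12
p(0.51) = 0.50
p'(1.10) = -7.20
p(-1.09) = -14.67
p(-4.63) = -157.40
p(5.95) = -177.72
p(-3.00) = -73.00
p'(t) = 6 - 12*t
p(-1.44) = -22.08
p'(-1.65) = 25.80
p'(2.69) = -26.28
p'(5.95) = -65.40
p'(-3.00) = 42.00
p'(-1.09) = 19.08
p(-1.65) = -27.24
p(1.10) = -1.66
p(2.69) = -28.28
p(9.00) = -433.00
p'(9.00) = -102.00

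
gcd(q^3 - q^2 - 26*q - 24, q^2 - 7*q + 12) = 1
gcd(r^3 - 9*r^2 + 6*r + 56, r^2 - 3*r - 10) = r + 2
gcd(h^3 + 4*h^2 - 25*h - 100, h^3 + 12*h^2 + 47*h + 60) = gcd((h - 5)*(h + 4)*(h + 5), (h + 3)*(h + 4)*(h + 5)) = h^2 + 9*h + 20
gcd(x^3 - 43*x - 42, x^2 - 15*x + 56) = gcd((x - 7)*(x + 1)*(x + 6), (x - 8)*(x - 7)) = x - 7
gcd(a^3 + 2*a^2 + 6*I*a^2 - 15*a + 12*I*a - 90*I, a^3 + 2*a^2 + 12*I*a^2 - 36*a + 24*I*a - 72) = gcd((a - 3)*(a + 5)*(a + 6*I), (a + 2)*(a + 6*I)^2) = a + 6*I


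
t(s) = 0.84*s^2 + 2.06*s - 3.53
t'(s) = 1.68*s + 2.06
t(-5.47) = 10.34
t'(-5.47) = -7.13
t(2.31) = 5.71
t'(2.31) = 5.94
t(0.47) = -2.38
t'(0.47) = 2.85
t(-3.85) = 0.99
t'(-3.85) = -4.41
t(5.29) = 30.87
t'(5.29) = 10.95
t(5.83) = 37.03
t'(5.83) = 11.85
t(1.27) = 0.44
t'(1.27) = 4.19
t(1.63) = 2.06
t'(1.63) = 4.80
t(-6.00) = 14.35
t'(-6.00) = -8.02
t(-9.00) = 45.97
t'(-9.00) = -13.06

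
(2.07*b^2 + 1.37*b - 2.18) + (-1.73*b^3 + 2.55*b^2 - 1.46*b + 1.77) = -1.73*b^3 + 4.62*b^2 - 0.0899999999999999*b - 0.41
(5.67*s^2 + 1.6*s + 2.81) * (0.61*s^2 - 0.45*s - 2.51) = 3.4587*s^4 - 1.5755*s^3 - 13.2376*s^2 - 5.2805*s - 7.0531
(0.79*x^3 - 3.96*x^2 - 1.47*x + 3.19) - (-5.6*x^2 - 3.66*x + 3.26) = 0.79*x^3 + 1.64*x^2 + 2.19*x - 0.0699999999999998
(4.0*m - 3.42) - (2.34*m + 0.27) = 1.66*m - 3.69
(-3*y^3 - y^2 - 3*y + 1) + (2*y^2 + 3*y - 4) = -3*y^3 + y^2 - 3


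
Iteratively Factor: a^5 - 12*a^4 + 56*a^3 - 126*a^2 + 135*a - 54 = (a - 2)*(a^4 - 10*a^3 + 36*a^2 - 54*a + 27) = (a - 3)*(a - 2)*(a^3 - 7*a^2 + 15*a - 9) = (a - 3)*(a - 2)*(a - 1)*(a^2 - 6*a + 9) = (a - 3)^2*(a - 2)*(a - 1)*(a - 3)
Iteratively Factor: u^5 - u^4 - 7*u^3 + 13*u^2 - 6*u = (u - 2)*(u^4 + u^3 - 5*u^2 + 3*u) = (u - 2)*(u + 3)*(u^3 - 2*u^2 + u) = u*(u - 2)*(u + 3)*(u^2 - 2*u + 1) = u*(u - 2)*(u - 1)*(u + 3)*(u - 1)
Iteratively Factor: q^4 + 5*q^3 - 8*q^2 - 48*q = (q + 4)*(q^3 + q^2 - 12*q) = (q + 4)^2*(q^2 - 3*q) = q*(q + 4)^2*(q - 3)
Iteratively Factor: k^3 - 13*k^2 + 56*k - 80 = (k - 4)*(k^2 - 9*k + 20) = (k - 4)^2*(k - 5)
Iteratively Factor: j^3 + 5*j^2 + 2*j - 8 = (j + 2)*(j^2 + 3*j - 4) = (j + 2)*(j + 4)*(j - 1)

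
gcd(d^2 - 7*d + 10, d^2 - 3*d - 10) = d - 5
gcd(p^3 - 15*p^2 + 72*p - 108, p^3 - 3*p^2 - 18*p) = p - 6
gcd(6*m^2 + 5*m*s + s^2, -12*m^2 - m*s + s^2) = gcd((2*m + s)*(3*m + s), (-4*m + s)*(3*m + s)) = 3*m + s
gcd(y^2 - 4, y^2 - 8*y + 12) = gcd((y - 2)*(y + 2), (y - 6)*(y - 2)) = y - 2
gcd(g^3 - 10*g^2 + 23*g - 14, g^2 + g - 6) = g - 2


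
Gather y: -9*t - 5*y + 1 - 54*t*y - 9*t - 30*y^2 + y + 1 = -18*t - 30*y^2 + y*(-54*t - 4) + 2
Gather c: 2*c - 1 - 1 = 2*c - 2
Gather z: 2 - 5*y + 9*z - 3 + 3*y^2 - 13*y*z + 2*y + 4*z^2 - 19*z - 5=3*y^2 - 3*y + 4*z^2 + z*(-13*y - 10) - 6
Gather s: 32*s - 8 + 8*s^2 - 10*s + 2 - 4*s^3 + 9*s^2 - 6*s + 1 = -4*s^3 + 17*s^2 + 16*s - 5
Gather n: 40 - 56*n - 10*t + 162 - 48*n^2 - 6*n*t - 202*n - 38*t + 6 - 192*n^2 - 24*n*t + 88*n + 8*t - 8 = -240*n^2 + n*(-30*t - 170) - 40*t + 200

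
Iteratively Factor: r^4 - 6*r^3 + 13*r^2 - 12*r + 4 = (r - 1)*(r^3 - 5*r^2 + 8*r - 4) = (r - 2)*(r - 1)*(r^2 - 3*r + 2) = (r - 2)^2*(r - 1)*(r - 1)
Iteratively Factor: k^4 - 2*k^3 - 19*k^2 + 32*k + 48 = (k - 3)*(k^3 + k^2 - 16*k - 16) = (k - 3)*(k + 1)*(k^2 - 16) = (k - 4)*(k - 3)*(k + 1)*(k + 4)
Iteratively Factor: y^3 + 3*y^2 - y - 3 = (y - 1)*(y^2 + 4*y + 3) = (y - 1)*(y + 1)*(y + 3)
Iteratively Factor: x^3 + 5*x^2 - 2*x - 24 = (x - 2)*(x^2 + 7*x + 12) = (x - 2)*(x + 4)*(x + 3)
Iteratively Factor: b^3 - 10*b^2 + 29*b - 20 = (b - 5)*(b^2 - 5*b + 4) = (b - 5)*(b - 4)*(b - 1)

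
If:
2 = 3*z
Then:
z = 2/3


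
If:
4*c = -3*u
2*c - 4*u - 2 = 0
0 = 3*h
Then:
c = 3/11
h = 0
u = -4/11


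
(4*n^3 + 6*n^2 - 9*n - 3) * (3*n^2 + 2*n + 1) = 12*n^5 + 26*n^4 - 11*n^3 - 21*n^2 - 15*n - 3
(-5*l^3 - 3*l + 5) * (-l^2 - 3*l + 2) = 5*l^5 + 15*l^4 - 7*l^3 + 4*l^2 - 21*l + 10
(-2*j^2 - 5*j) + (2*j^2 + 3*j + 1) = 1 - 2*j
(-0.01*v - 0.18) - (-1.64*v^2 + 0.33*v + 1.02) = 1.64*v^2 - 0.34*v - 1.2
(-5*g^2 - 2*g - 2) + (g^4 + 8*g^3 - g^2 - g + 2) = g^4 + 8*g^3 - 6*g^2 - 3*g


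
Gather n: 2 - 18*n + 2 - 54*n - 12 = -72*n - 8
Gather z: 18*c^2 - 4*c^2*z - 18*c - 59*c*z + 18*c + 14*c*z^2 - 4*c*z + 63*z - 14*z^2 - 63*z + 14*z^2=18*c^2 + 14*c*z^2 + z*(-4*c^2 - 63*c)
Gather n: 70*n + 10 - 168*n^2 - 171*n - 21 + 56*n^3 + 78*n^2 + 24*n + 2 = 56*n^3 - 90*n^2 - 77*n - 9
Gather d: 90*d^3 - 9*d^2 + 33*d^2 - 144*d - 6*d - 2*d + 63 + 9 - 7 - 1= 90*d^3 + 24*d^2 - 152*d + 64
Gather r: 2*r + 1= 2*r + 1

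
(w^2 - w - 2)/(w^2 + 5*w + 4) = (w - 2)/(w + 4)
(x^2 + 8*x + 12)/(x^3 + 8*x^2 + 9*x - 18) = (x + 2)/(x^2 + 2*x - 3)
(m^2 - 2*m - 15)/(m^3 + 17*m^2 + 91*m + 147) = (m - 5)/(m^2 + 14*m + 49)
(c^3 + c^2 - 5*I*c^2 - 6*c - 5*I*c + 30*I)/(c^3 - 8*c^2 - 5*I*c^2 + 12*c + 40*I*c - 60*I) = (c + 3)/(c - 6)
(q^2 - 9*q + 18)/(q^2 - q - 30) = (q - 3)/(q + 5)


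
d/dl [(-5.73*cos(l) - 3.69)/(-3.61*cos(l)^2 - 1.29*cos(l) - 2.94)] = (20.6853*cos(l)^2 + 26.6418*cos(l) - 12.0861)*sin(l)/(13.0321*cos(l)^4 + 9.3138*cos(l)^3 + 22.8909*cos(l)^2 + 7.5852*cos(l) + 8.6436)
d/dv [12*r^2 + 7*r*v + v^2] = 7*r + 2*v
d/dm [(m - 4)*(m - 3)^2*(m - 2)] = 4*m^3 - 36*m^2 + 106*m - 102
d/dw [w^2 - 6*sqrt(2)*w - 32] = 2*w - 6*sqrt(2)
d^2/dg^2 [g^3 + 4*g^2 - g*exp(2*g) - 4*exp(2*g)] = -4*g*exp(2*g) + 6*g - 20*exp(2*g) + 8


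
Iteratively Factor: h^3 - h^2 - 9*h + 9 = (h + 3)*(h^2 - 4*h + 3) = (h - 1)*(h + 3)*(h - 3)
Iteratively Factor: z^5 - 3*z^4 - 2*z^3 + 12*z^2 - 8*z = (z - 2)*(z^4 - z^3 - 4*z^2 + 4*z) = (z - 2)*(z - 1)*(z^3 - 4*z) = z*(z - 2)*(z - 1)*(z^2 - 4) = z*(z - 2)*(z - 1)*(z + 2)*(z - 2)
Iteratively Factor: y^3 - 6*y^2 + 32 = (y + 2)*(y^2 - 8*y + 16) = (y - 4)*(y + 2)*(y - 4)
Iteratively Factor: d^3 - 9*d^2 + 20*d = (d - 5)*(d^2 - 4*d) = (d - 5)*(d - 4)*(d)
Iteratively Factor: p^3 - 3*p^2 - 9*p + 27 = (p - 3)*(p^2 - 9) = (p - 3)*(p + 3)*(p - 3)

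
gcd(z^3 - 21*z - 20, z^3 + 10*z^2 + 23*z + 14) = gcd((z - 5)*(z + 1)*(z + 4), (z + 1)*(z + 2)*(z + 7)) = z + 1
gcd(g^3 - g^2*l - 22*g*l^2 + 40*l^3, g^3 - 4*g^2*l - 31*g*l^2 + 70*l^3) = g^2 + 3*g*l - 10*l^2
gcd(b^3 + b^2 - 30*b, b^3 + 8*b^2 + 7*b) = b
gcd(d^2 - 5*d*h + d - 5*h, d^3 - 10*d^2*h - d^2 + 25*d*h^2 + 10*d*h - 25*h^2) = d - 5*h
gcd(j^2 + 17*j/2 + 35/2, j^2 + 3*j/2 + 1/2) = 1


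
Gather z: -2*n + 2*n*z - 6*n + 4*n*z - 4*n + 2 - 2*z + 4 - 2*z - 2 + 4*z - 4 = 6*n*z - 12*n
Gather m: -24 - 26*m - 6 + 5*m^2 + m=5*m^2 - 25*m - 30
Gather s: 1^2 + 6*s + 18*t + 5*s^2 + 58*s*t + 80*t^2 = 5*s^2 + s*(58*t + 6) + 80*t^2 + 18*t + 1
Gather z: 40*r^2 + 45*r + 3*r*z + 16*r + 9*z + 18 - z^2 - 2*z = 40*r^2 + 61*r - z^2 + z*(3*r + 7) + 18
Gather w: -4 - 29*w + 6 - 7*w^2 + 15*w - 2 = -7*w^2 - 14*w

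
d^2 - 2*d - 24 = (d - 6)*(d + 4)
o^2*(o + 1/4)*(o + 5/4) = o^4 + 3*o^3/2 + 5*o^2/16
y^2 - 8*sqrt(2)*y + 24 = (y - 6*sqrt(2))*(y - 2*sqrt(2))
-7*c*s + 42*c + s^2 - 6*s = (-7*c + s)*(s - 6)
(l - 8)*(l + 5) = l^2 - 3*l - 40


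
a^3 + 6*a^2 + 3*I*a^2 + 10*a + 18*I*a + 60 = (a + 6)*(a - 2*I)*(a + 5*I)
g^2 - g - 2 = (g - 2)*(g + 1)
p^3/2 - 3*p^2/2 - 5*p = p*(p/2 + 1)*(p - 5)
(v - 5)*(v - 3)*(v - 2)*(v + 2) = v^4 - 8*v^3 + 11*v^2 + 32*v - 60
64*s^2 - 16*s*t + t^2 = (-8*s + t)^2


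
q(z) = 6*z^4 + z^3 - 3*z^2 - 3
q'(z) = 24*z^3 + 3*z^2 - 6*z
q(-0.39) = -3.38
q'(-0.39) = 1.37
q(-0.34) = -3.31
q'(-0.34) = 1.44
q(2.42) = 199.39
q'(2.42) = 343.19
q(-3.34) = 672.96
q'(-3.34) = -840.73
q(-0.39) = -3.38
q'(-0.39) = 1.37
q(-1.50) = 17.25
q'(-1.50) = -65.25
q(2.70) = 313.68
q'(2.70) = 478.06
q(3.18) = 612.38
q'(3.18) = 783.04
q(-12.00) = 122253.00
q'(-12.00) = -40968.00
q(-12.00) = 122253.00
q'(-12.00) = -40968.00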